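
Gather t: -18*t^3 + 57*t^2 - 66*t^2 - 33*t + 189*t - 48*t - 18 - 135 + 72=-18*t^3 - 9*t^2 + 108*t - 81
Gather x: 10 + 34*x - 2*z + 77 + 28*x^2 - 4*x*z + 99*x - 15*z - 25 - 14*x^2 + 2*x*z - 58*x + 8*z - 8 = 14*x^2 + x*(75 - 2*z) - 9*z + 54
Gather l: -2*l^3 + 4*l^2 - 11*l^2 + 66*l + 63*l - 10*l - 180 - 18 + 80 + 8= -2*l^3 - 7*l^2 + 119*l - 110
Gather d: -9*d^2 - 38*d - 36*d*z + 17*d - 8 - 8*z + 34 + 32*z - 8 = -9*d^2 + d*(-36*z - 21) + 24*z + 18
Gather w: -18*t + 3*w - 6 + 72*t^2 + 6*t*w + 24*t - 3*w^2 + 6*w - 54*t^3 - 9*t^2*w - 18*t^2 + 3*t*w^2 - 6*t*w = -54*t^3 + 54*t^2 + 6*t + w^2*(3*t - 3) + w*(9 - 9*t^2) - 6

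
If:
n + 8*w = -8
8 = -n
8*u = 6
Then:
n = -8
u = 3/4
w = 0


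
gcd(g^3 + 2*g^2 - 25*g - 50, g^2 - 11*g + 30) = g - 5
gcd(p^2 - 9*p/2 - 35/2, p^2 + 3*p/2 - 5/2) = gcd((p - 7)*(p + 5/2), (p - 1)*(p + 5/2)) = p + 5/2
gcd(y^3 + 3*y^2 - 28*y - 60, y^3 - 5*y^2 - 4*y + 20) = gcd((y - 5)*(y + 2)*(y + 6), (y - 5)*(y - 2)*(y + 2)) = y^2 - 3*y - 10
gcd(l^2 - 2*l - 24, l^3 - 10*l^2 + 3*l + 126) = l - 6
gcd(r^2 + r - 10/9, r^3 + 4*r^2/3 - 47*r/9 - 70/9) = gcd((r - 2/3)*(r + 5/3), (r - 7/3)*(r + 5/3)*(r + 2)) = r + 5/3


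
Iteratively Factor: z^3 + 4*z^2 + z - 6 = (z - 1)*(z^2 + 5*z + 6) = (z - 1)*(z + 2)*(z + 3)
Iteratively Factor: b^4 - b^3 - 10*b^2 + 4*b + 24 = (b - 3)*(b^3 + 2*b^2 - 4*b - 8) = (b - 3)*(b + 2)*(b^2 - 4) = (b - 3)*(b + 2)^2*(b - 2)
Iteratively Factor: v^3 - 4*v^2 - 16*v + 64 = (v - 4)*(v^2 - 16) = (v - 4)*(v + 4)*(v - 4)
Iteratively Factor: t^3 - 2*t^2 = (t - 2)*(t^2) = t*(t - 2)*(t)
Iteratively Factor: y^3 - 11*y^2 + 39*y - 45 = (y - 5)*(y^2 - 6*y + 9) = (y - 5)*(y - 3)*(y - 3)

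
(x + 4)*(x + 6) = x^2 + 10*x + 24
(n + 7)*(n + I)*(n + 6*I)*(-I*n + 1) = -I*n^4 + 8*n^3 - 7*I*n^3 + 56*n^2 + 13*I*n^2 - 6*n + 91*I*n - 42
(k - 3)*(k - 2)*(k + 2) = k^3 - 3*k^2 - 4*k + 12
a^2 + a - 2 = (a - 1)*(a + 2)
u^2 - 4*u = u*(u - 4)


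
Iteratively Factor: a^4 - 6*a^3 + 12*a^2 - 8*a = (a - 2)*(a^3 - 4*a^2 + 4*a) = (a - 2)^2*(a^2 - 2*a) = a*(a - 2)^2*(a - 2)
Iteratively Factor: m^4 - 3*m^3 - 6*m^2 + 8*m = (m + 2)*(m^3 - 5*m^2 + 4*m) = m*(m + 2)*(m^2 - 5*m + 4) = m*(m - 1)*(m + 2)*(m - 4)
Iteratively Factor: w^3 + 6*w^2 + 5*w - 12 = (w + 4)*(w^2 + 2*w - 3) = (w - 1)*(w + 4)*(w + 3)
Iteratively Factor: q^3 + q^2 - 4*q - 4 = (q + 1)*(q^2 - 4) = (q - 2)*(q + 1)*(q + 2)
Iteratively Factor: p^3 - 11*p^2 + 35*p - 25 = (p - 5)*(p^2 - 6*p + 5) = (p - 5)*(p - 1)*(p - 5)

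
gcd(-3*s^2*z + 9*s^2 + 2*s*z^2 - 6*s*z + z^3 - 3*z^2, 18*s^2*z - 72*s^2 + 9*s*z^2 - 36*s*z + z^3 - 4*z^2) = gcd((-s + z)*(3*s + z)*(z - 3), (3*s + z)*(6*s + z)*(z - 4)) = 3*s + z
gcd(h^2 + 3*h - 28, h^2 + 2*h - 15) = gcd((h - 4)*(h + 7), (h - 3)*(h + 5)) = 1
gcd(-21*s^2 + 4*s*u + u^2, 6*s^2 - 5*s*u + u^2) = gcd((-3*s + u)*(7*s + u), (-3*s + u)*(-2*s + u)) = 3*s - u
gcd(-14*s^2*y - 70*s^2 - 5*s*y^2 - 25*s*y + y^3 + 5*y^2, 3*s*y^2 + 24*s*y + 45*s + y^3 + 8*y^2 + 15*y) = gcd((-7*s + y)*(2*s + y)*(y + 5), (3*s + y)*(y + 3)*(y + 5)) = y + 5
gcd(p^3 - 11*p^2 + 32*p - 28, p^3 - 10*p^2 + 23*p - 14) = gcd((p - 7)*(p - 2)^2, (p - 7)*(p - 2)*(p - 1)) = p^2 - 9*p + 14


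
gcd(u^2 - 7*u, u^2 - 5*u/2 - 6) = 1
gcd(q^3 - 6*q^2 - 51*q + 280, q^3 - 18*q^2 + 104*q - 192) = q - 8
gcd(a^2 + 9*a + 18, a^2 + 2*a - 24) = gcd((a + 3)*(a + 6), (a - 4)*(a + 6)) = a + 6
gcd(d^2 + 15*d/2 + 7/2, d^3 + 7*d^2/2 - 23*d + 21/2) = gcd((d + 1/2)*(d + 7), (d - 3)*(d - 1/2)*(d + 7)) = d + 7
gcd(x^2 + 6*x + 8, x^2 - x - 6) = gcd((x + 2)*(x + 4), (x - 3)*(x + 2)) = x + 2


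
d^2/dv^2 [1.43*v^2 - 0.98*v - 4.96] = 2.86000000000000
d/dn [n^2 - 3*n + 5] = 2*n - 3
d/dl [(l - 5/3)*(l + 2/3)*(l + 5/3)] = 3*l^2 + 4*l/3 - 25/9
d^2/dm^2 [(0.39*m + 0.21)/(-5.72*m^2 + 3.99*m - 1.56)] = (-(0.39*m + 0.21)*(11.44*m - 3.99)*(22.88*m - 7.98) + (13.3848*m - 0.7098)*(5.72*m^2 - 3.99*m + 1.56))/(5.72*m^2 - 3.99*m + 1.56)^3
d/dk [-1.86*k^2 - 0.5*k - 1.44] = -3.72*k - 0.5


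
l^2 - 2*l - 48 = (l - 8)*(l + 6)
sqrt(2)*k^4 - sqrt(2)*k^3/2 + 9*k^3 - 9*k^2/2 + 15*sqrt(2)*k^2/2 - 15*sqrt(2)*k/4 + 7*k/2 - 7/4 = (k - 1/2)*(k + sqrt(2)/2)*(k + 7*sqrt(2)/2)*(sqrt(2)*k + 1)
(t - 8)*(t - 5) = t^2 - 13*t + 40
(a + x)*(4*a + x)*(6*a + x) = 24*a^3 + 34*a^2*x + 11*a*x^2 + x^3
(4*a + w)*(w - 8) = 4*a*w - 32*a + w^2 - 8*w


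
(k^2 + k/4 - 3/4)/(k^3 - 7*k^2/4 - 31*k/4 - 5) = (4*k - 3)/(4*k^2 - 11*k - 20)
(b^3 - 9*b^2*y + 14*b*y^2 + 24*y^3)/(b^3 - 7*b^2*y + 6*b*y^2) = (-b^2 + 3*b*y + 4*y^2)/(b*(-b + y))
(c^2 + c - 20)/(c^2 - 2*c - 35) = (c - 4)/(c - 7)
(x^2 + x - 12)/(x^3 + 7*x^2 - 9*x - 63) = (x + 4)/(x^2 + 10*x + 21)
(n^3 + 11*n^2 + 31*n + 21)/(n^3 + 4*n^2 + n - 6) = (n^2 + 8*n + 7)/(n^2 + n - 2)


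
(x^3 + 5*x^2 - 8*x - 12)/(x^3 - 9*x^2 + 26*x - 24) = (x^2 + 7*x + 6)/(x^2 - 7*x + 12)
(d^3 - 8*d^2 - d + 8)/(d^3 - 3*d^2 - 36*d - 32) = (d - 1)/(d + 4)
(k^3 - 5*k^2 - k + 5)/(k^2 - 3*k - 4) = (k^2 - 6*k + 5)/(k - 4)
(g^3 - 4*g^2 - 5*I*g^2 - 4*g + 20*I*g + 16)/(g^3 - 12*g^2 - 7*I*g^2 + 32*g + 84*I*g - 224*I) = (g^2 - 5*I*g - 4)/(g^2 - g*(8 + 7*I) + 56*I)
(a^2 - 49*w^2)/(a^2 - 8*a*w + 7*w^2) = (-a - 7*w)/(-a + w)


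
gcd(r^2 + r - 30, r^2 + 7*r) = 1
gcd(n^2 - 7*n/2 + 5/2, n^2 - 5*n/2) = n - 5/2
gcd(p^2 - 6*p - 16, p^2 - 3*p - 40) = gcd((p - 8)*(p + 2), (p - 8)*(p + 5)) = p - 8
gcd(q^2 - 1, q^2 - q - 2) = q + 1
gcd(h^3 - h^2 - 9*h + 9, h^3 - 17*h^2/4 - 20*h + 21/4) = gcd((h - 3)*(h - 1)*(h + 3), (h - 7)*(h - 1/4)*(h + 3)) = h + 3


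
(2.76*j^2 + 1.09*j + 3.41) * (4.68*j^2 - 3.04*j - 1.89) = 12.9168*j^4 - 3.2892*j^3 + 7.4288*j^2 - 12.4265*j - 6.4449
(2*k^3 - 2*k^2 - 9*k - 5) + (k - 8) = 2*k^3 - 2*k^2 - 8*k - 13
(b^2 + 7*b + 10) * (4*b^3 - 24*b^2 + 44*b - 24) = 4*b^5 + 4*b^4 - 84*b^3 + 44*b^2 + 272*b - 240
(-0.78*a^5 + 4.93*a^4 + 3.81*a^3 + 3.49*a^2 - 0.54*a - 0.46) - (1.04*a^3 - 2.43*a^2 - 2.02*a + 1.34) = -0.78*a^5 + 4.93*a^4 + 2.77*a^3 + 5.92*a^2 + 1.48*a - 1.8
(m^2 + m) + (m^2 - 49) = 2*m^2 + m - 49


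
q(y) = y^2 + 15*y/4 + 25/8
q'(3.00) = 9.75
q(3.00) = 23.38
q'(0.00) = 3.75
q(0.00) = 3.12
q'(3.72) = 11.19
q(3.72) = 30.91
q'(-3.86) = -3.97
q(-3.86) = 3.55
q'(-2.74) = -1.73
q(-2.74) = 0.36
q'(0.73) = 5.21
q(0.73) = 6.40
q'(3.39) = 10.53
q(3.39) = 27.33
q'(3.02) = 9.79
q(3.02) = 23.57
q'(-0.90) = 1.95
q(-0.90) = 0.56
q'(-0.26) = 3.23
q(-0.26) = 2.22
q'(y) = 2*y + 15/4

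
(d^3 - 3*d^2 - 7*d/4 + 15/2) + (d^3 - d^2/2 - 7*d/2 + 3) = 2*d^3 - 7*d^2/2 - 21*d/4 + 21/2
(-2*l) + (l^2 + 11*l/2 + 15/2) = l^2 + 7*l/2 + 15/2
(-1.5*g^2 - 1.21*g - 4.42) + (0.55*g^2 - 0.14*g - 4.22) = -0.95*g^2 - 1.35*g - 8.64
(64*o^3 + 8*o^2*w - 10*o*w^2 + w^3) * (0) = 0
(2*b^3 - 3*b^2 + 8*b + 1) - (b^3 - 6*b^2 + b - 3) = b^3 + 3*b^2 + 7*b + 4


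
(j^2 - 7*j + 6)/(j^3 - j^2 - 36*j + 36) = 1/(j + 6)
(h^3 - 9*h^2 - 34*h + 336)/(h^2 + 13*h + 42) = (h^2 - 15*h + 56)/(h + 7)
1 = 1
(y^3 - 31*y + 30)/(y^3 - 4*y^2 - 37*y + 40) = (y^2 + y - 30)/(y^2 - 3*y - 40)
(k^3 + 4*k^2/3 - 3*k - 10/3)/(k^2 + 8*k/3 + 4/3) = (3*k^2 - 2*k - 5)/(3*k + 2)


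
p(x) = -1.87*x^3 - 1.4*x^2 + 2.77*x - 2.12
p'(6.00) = -215.99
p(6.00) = -439.82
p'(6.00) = -215.99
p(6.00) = -439.82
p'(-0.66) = 2.17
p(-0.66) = -4.02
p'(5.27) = -167.79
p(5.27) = -300.10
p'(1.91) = -23.04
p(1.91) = -14.97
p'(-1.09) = -0.84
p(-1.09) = -4.38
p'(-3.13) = -43.43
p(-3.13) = 32.84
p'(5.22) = -164.71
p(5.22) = -291.79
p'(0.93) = -4.69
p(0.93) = -2.26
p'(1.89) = -22.56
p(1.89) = -14.51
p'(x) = -5.61*x^2 - 2.8*x + 2.77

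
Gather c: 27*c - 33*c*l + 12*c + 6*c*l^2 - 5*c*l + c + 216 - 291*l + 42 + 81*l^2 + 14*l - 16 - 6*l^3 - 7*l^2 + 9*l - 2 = c*(6*l^2 - 38*l + 40) - 6*l^3 + 74*l^2 - 268*l + 240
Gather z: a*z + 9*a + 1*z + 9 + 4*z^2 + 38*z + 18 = 9*a + 4*z^2 + z*(a + 39) + 27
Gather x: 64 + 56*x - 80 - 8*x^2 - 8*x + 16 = -8*x^2 + 48*x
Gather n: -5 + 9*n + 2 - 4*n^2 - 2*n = -4*n^2 + 7*n - 3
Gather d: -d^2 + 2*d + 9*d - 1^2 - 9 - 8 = -d^2 + 11*d - 18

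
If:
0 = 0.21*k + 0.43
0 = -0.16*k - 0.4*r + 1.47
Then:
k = -2.05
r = 4.49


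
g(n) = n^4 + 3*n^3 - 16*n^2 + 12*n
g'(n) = 4*n^3 + 9*n^2 - 32*n + 12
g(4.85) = 577.40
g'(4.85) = 524.84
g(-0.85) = -23.08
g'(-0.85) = 43.25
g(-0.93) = -26.66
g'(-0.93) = 46.33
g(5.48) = 980.80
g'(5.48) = 765.18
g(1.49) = -2.79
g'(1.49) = -2.47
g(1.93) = -1.00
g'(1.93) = 12.52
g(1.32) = -2.10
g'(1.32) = -5.36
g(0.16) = 1.52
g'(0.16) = 7.13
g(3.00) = 54.00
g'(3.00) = 105.00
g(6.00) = 1440.00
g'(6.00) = 1008.00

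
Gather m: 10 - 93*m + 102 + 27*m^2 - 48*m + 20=27*m^2 - 141*m + 132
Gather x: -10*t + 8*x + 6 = -10*t + 8*x + 6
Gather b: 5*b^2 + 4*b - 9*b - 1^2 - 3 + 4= 5*b^2 - 5*b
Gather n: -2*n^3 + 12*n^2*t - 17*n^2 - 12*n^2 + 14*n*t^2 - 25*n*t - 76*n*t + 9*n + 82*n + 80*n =-2*n^3 + n^2*(12*t - 29) + n*(14*t^2 - 101*t + 171)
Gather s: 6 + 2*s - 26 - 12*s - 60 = -10*s - 80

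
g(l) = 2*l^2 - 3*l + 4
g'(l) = 4*l - 3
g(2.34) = 7.93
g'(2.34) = 6.36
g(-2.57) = 24.92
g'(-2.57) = -13.28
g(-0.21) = 4.72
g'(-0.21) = -3.84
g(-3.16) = 33.45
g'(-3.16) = -15.64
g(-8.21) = 163.44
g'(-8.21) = -35.84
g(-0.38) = 5.43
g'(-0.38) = -4.52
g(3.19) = 14.78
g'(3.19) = 9.76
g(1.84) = 5.25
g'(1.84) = 4.36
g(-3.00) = 31.00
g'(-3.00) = -15.00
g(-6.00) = 94.00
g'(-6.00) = -27.00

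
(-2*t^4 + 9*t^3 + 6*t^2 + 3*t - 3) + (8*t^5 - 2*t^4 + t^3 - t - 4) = 8*t^5 - 4*t^4 + 10*t^3 + 6*t^2 + 2*t - 7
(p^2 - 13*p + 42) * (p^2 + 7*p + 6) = p^4 - 6*p^3 - 43*p^2 + 216*p + 252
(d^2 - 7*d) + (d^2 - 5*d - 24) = 2*d^2 - 12*d - 24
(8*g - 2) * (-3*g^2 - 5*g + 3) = -24*g^3 - 34*g^2 + 34*g - 6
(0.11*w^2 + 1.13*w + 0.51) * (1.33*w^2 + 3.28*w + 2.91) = 0.1463*w^4 + 1.8637*w^3 + 4.7048*w^2 + 4.9611*w + 1.4841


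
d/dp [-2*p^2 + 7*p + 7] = 7 - 4*p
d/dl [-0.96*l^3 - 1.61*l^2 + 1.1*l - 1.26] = -2.88*l^2 - 3.22*l + 1.1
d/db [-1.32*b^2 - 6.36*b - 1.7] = -2.64*b - 6.36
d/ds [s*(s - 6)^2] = 3*(s - 6)*(s - 2)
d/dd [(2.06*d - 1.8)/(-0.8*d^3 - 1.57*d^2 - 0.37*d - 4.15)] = (3.296*d^3 - 1.0858*d^2 - 5.652*d - 9.215)/(0.64*d^6 + 2.512*d^5 + 3.0569*d^4 + 7.8018*d^3 + 13.1679*d^2 + 3.071*d + 17.2225)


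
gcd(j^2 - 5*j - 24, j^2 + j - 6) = j + 3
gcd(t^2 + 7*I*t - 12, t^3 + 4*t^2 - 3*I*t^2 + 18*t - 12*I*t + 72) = t + 3*I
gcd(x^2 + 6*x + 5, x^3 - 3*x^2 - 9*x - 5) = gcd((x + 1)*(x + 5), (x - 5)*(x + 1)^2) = x + 1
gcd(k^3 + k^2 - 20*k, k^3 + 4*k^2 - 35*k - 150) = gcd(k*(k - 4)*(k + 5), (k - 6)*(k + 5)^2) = k + 5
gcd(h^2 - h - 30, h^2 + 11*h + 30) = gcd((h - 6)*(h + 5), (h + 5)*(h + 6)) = h + 5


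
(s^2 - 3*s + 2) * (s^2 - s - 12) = s^4 - 4*s^3 - 7*s^2 + 34*s - 24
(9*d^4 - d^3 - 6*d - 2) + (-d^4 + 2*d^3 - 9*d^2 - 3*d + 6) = 8*d^4 + d^3 - 9*d^2 - 9*d + 4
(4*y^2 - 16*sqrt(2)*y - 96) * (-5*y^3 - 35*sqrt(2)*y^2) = -20*y^5 - 60*sqrt(2)*y^4 + 1600*y^3 + 3360*sqrt(2)*y^2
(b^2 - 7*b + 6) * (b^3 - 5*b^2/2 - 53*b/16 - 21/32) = b^5 - 19*b^4/2 + 323*b^3/16 + 241*b^2/32 - 489*b/32 - 63/16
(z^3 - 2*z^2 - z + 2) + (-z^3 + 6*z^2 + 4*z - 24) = 4*z^2 + 3*z - 22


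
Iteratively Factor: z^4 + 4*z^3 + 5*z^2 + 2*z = (z + 2)*(z^3 + 2*z^2 + z) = (z + 1)*(z + 2)*(z^2 + z) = (z + 1)^2*(z + 2)*(z)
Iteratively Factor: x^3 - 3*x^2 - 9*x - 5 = (x + 1)*(x^2 - 4*x - 5) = (x - 5)*(x + 1)*(x + 1)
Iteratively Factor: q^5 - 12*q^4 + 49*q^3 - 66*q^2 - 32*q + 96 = (q - 4)*(q^4 - 8*q^3 + 17*q^2 + 2*q - 24) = (q - 4)*(q - 3)*(q^3 - 5*q^2 + 2*q + 8) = (q - 4)^2*(q - 3)*(q^2 - q - 2) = (q - 4)^2*(q - 3)*(q + 1)*(q - 2)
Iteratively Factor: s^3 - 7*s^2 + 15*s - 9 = (s - 3)*(s^2 - 4*s + 3) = (s - 3)^2*(s - 1)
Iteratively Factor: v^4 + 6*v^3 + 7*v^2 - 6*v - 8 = (v + 1)*(v^3 + 5*v^2 + 2*v - 8) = (v + 1)*(v + 2)*(v^2 + 3*v - 4) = (v - 1)*(v + 1)*(v + 2)*(v + 4)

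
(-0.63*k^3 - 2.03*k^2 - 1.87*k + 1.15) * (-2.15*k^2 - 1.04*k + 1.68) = 1.3545*k^5 + 5.0197*k^4 + 5.0733*k^3 - 3.9381*k^2 - 4.3376*k + 1.932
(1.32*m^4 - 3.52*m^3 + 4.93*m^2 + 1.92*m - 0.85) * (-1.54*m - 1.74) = -2.0328*m^5 + 3.124*m^4 - 1.4674*m^3 - 11.535*m^2 - 2.0318*m + 1.479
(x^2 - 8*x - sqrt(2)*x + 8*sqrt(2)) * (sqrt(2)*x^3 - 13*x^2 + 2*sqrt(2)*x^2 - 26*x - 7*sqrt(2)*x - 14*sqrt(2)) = sqrt(2)*x^5 - 15*x^4 - 6*sqrt(2)*x^4 - 10*sqrt(2)*x^3 + 90*x^3 - 36*sqrt(2)*x^2 + 254*x^2 - 96*sqrt(2)*x - 84*x - 224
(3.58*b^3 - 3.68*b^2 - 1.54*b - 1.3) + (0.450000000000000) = 3.58*b^3 - 3.68*b^2 - 1.54*b - 0.85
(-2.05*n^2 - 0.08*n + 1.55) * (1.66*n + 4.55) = -3.403*n^3 - 9.4603*n^2 + 2.209*n + 7.0525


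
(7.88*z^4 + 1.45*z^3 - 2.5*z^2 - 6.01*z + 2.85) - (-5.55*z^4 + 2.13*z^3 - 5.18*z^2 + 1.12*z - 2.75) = 13.43*z^4 - 0.68*z^3 + 2.68*z^2 - 7.13*z + 5.6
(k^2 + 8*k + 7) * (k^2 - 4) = k^4 + 8*k^3 + 3*k^2 - 32*k - 28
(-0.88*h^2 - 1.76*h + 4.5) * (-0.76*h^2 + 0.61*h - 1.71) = 0.6688*h^4 + 0.8008*h^3 - 2.9888*h^2 + 5.7546*h - 7.695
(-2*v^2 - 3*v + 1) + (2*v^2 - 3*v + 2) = 3 - 6*v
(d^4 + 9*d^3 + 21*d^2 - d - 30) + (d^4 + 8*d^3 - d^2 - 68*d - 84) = 2*d^4 + 17*d^3 + 20*d^2 - 69*d - 114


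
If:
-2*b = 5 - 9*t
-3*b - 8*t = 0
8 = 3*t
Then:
No Solution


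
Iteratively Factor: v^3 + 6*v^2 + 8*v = (v + 4)*(v^2 + 2*v) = (v + 2)*(v + 4)*(v)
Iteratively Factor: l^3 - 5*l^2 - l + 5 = (l + 1)*(l^2 - 6*l + 5) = (l - 5)*(l + 1)*(l - 1)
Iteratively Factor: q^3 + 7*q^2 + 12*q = (q + 4)*(q^2 + 3*q) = q*(q + 4)*(q + 3)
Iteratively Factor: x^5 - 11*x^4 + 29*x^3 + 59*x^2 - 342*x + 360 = (x - 2)*(x^4 - 9*x^3 + 11*x^2 + 81*x - 180) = (x - 4)*(x - 2)*(x^3 - 5*x^2 - 9*x + 45) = (x - 5)*(x - 4)*(x - 2)*(x^2 - 9) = (x - 5)*(x - 4)*(x - 2)*(x + 3)*(x - 3)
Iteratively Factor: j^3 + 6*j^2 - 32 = (j + 4)*(j^2 + 2*j - 8) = (j + 4)^2*(j - 2)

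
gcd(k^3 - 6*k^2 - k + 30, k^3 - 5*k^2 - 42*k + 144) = k - 3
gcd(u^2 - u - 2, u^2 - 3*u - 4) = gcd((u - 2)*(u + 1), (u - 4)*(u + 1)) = u + 1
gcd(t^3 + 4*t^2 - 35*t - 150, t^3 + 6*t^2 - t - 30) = t + 5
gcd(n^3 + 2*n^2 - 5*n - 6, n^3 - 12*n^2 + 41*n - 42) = n - 2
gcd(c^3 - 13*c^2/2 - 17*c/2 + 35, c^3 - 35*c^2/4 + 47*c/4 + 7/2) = c^2 - 9*c + 14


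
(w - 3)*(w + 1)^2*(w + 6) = w^4 + 5*w^3 - 11*w^2 - 33*w - 18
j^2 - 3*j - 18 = (j - 6)*(j + 3)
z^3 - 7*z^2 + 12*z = z*(z - 4)*(z - 3)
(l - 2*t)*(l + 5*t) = l^2 + 3*l*t - 10*t^2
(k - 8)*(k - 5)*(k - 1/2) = k^3 - 27*k^2/2 + 93*k/2 - 20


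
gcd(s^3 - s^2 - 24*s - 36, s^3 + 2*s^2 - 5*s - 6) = s + 3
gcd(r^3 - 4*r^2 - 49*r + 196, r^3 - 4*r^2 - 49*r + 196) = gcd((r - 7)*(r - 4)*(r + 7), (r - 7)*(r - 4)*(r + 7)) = r^3 - 4*r^2 - 49*r + 196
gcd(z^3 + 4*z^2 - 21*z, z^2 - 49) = z + 7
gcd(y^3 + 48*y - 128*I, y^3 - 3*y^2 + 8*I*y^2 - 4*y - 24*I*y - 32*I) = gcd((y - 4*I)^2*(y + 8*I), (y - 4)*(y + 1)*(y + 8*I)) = y + 8*I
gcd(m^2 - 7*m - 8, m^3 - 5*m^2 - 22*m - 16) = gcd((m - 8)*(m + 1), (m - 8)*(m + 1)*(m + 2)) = m^2 - 7*m - 8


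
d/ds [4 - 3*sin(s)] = -3*cos(s)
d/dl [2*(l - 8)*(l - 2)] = 4*l - 20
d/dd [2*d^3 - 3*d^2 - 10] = 6*d*(d - 1)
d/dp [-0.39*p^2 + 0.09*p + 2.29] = 0.09 - 0.78*p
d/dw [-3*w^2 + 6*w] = 6 - 6*w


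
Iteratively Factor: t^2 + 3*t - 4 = (t + 4)*(t - 1)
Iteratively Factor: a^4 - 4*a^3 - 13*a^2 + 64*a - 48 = (a - 1)*(a^3 - 3*a^2 - 16*a + 48) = (a - 1)*(a + 4)*(a^2 - 7*a + 12) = (a - 4)*(a - 1)*(a + 4)*(a - 3)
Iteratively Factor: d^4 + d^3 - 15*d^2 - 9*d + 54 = (d - 3)*(d^3 + 4*d^2 - 3*d - 18) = (d - 3)*(d + 3)*(d^2 + d - 6) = (d - 3)*(d - 2)*(d + 3)*(d + 3)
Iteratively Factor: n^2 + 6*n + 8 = (n + 4)*(n + 2)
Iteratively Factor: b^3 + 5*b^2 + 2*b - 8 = (b - 1)*(b^2 + 6*b + 8) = (b - 1)*(b + 4)*(b + 2)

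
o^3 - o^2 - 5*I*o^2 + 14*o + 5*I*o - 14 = (o - 1)*(o - 7*I)*(o + 2*I)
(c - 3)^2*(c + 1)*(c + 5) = c^4 - 22*c^2 + 24*c + 45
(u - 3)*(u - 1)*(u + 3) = u^3 - u^2 - 9*u + 9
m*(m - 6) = m^2 - 6*m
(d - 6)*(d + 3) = d^2 - 3*d - 18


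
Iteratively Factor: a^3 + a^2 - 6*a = (a + 3)*(a^2 - 2*a) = (a - 2)*(a + 3)*(a)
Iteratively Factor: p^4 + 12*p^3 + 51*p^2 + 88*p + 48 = (p + 3)*(p^3 + 9*p^2 + 24*p + 16) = (p + 3)*(p + 4)*(p^2 + 5*p + 4) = (p + 3)*(p + 4)^2*(p + 1)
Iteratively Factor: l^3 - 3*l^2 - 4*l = (l)*(l^2 - 3*l - 4) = l*(l - 4)*(l + 1)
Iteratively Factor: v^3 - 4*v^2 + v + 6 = (v - 2)*(v^2 - 2*v - 3) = (v - 3)*(v - 2)*(v + 1)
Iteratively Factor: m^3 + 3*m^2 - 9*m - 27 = (m - 3)*(m^2 + 6*m + 9) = (m - 3)*(m + 3)*(m + 3)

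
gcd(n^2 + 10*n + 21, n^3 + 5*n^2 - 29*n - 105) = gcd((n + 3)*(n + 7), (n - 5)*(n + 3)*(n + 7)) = n^2 + 10*n + 21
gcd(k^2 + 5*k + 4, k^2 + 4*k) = k + 4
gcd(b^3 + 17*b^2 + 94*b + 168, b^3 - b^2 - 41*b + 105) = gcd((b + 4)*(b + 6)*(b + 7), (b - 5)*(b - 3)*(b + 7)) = b + 7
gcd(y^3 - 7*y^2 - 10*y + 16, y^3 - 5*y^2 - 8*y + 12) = y^2 + y - 2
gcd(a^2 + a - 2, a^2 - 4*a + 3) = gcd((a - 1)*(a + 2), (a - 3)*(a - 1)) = a - 1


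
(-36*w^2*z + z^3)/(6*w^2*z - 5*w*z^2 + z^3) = (-36*w^2 + z^2)/(6*w^2 - 5*w*z + z^2)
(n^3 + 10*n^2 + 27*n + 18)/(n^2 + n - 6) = (n^2 + 7*n + 6)/(n - 2)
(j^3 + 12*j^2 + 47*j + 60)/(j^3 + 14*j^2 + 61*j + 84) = (j + 5)/(j + 7)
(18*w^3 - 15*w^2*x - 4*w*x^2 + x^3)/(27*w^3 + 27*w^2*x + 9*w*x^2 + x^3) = (6*w^2 - 7*w*x + x^2)/(9*w^2 + 6*w*x + x^2)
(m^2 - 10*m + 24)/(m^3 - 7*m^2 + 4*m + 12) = (m - 4)/(m^2 - m - 2)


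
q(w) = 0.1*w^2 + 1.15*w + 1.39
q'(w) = 0.2*w + 1.15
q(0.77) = 2.33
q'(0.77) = 1.30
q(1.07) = 2.73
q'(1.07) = 1.36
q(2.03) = 4.14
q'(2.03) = 1.56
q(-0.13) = 1.24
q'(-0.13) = 1.12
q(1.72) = 3.66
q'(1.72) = 1.49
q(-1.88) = -0.42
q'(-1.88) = 0.77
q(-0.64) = 0.69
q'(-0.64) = 1.02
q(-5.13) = -1.88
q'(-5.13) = 0.12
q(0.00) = 1.39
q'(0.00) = 1.15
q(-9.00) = -0.86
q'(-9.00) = -0.65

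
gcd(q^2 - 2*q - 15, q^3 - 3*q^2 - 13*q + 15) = q^2 - 2*q - 15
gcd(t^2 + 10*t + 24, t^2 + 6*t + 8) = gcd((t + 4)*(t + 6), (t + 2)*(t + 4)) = t + 4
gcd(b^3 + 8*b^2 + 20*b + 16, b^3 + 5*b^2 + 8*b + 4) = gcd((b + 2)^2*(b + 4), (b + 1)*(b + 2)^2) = b^2 + 4*b + 4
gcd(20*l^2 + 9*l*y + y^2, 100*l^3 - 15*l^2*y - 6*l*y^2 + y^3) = 4*l + y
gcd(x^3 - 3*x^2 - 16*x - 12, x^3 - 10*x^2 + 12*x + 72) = x^2 - 4*x - 12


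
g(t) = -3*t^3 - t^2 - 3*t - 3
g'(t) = -9*t^2 - 2*t - 3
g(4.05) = -230.84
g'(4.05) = -158.72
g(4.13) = -243.78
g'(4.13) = -164.77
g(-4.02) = 187.79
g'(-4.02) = -140.40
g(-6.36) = 747.41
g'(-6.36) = -354.33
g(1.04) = -10.58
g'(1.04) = -14.81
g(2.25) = -48.98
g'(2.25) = -53.06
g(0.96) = -9.46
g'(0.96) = -13.21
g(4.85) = -383.32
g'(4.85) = -224.40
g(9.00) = -2298.00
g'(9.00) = -750.00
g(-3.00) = 78.00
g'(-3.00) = -78.00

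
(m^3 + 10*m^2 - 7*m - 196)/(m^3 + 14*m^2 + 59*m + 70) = (m^2 + 3*m - 28)/(m^2 + 7*m + 10)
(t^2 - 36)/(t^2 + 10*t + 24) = (t - 6)/(t + 4)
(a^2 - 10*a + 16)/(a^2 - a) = (a^2 - 10*a + 16)/(a*(a - 1))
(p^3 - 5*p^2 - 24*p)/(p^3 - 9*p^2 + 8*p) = (p + 3)/(p - 1)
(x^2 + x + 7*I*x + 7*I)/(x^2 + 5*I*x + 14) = (x + 1)/(x - 2*I)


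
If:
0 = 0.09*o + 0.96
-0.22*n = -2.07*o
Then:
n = -100.36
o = -10.67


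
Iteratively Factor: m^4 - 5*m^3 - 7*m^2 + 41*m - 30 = (m - 1)*(m^3 - 4*m^2 - 11*m + 30) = (m - 2)*(m - 1)*(m^2 - 2*m - 15) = (m - 5)*(m - 2)*(m - 1)*(m + 3)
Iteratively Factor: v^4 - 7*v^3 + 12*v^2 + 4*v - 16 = (v - 2)*(v^3 - 5*v^2 + 2*v + 8) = (v - 2)^2*(v^2 - 3*v - 4) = (v - 4)*(v - 2)^2*(v + 1)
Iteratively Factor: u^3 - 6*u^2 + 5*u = (u - 1)*(u^2 - 5*u) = (u - 5)*(u - 1)*(u)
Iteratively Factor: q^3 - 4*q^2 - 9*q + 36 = (q + 3)*(q^2 - 7*q + 12) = (q - 4)*(q + 3)*(q - 3)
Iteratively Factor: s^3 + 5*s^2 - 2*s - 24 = (s - 2)*(s^2 + 7*s + 12) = (s - 2)*(s + 3)*(s + 4)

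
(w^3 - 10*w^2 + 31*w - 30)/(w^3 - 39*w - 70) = (-w^3 + 10*w^2 - 31*w + 30)/(-w^3 + 39*w + 70)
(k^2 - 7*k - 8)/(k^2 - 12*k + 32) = (k + 1)/(k - 4)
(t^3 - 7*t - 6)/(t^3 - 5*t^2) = (t^3 - 7*t - 6)/(t^2*(t - 5))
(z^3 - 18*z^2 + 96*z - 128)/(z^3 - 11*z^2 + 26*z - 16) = (z - 8)/(z - 1)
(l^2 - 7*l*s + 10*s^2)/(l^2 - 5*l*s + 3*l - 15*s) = (l - 2*s)/(l + 3)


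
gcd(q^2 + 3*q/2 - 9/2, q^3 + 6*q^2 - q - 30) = q + 3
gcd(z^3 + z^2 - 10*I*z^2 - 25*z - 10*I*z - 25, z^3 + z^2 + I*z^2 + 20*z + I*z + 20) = z + 1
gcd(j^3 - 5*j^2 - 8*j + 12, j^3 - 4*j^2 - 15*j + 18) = j^2 - 7*j + 6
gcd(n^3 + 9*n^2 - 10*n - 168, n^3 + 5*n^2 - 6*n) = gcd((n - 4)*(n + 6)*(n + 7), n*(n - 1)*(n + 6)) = n + 6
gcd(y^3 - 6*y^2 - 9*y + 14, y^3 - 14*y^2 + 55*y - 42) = y^2 - 8*y + 7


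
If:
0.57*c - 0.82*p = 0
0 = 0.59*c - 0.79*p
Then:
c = 0.00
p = 0.00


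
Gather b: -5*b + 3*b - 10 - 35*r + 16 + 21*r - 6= -2*b - 14*r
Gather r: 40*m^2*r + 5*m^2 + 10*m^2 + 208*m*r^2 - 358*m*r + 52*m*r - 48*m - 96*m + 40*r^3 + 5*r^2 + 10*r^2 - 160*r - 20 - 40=15*m^2 - 144*m + 40*r^3 + r^2*(208*m + 15) + r*(40*m^2 - 306*m - 160) - 60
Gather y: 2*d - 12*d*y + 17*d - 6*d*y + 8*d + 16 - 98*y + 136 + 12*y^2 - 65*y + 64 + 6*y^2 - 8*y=27*d + 18*y^2 + y*(-18*d - 171) + 216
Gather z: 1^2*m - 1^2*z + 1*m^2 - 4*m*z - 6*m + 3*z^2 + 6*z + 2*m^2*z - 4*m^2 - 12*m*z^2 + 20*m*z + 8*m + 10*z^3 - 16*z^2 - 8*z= -3*m^2 + 3*m + 10*z^3 + z^2*(-12*m - 13) + z*(2*m^2 + 16*m - 3)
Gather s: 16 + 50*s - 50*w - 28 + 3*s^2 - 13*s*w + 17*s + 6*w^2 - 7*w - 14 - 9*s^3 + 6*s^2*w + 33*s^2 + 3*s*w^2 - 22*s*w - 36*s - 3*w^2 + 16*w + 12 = -9*s^3 + s^2*(6*w + 36) + s*(3*w^2 - 35*w + 31) + 3*w^2 - 41*w - 14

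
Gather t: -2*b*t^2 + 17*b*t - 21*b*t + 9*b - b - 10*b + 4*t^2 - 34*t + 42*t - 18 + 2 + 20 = -2*b + t^2*(4 - 2*b) + t*(8 - 4*b) + 4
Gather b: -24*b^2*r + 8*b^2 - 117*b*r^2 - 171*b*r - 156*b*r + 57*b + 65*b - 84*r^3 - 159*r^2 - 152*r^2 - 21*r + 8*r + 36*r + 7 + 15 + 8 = b^2*(8 - 24*r) + b*(-117*r^2 - 327*r + 122) - 84*r^3 - 311*r^2 + 23*r + 30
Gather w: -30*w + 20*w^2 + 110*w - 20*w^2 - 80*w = 0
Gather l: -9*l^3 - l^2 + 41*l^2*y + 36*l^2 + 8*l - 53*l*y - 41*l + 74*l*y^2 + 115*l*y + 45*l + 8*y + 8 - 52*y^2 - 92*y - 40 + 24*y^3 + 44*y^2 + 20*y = -9*l^3 + l^2*(41*y + 35) + l*(74*y^2 + 62*y + 12) + 24*y^3 - 8*y^2 - 64*y - 32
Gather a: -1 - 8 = -9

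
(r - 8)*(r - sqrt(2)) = r^2 - 8*r - sqrt(2)*r + 8*sqrt(2)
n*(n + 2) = n^2 + 2*n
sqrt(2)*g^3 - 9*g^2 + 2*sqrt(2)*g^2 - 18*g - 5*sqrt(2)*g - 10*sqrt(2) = (g + 2)*(g - 5*sqrt(2))*(sqrt(2)*g + 1)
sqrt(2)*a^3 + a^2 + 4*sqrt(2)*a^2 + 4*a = a*(a + 4)*(sqrt(2)*a + 1)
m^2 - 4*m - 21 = (m - 7)*(m + 3)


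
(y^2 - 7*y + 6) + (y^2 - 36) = 2*y^2 - 7*y - 30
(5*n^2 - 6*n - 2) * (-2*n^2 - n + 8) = -10*n^4 + 7*n^3 + 50*n^2 - 46*n - 16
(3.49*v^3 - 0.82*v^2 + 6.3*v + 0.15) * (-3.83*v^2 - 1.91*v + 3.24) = -13.3667*v^5 - 3.5253*v^4 - 11.2552*v^3 - 15.2643*v^2 + 20.1255*v + 0.486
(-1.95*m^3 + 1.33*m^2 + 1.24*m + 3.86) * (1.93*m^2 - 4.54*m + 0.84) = -3.7635*m^5 + 11.4199*m^4 - 5.283*m^3 + 2.9374*m^2 - 16.4828*m + 3.2424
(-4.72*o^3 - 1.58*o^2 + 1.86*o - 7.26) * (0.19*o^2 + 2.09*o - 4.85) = -0.8968*o^5 - 10.165*o^4 + 19.9432*o^3 + 10.171*o^2 - 24.1944*o + 35.211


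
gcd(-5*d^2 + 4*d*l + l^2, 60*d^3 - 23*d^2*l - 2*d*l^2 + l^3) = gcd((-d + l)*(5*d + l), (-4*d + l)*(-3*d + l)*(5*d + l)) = 5*d + l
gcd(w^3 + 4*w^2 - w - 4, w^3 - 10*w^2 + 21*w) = 1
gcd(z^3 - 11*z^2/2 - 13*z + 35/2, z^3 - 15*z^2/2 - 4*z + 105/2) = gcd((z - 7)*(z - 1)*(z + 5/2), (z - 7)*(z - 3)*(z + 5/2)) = z^2 - 9*z/2 - 35/2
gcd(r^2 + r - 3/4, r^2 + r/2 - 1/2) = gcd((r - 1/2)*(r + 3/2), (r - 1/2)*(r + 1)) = r - 1/2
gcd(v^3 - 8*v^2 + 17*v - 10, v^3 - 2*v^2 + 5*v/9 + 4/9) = v - 1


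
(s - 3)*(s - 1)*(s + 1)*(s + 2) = s^4 - s^3 - 7*s^2 + s + 6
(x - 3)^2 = x^2 - 6*x + 9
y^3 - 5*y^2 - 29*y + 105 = (y - 7)*(y - 3)*(y + 5)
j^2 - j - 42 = (j - 7)*(j + 6)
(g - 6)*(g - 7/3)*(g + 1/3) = g^3 - 8*g^2 + 101*g/9 + 14/3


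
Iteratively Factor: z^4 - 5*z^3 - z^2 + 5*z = (z)*(z^3 - 5*z^2 - z + 5) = z*(z - 5)*(z^2 - 1) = z*(z - 5)*(z - 1)*(z + 1)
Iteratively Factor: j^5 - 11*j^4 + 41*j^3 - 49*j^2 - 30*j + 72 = (j - 3)*(j^4 - 8*j^3 + 17*j^2 + 2*j - 24) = (j - 3)*(j + 1)*(j^3 - 9*j^2 + 26*j - 24) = (j - 3)^2*(j + 1)*(j^2 - 6*j + 8) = (j - 3)^2*(j - 2)*(j + 1)*(j - 4)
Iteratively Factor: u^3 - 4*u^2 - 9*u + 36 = (u + 3)*(u^2 - 7*u + 12) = (u - 3)*(u + 3)*(u - 4)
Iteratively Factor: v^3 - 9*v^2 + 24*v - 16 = (v - 1)*(v^2 - 8*v + 16) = (v - 4)*(v - 1)*(v - 4)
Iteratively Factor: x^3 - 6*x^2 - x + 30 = (x + 2)*(x^2 - 8*x + 15) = (x - 5)*(x + 2)*(x - 3)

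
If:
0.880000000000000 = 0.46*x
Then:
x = 1.91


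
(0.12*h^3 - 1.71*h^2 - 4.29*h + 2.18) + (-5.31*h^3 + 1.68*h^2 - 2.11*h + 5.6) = -5.19*h^3 - 0.03*h^2 - 6.4*h + 7.78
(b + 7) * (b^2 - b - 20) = b^3 + 6*b^2 - 27*b - 140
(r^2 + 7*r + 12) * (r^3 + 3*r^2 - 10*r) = r^5 + 10*r^4 + 23*r^3 - 34*r^2 - 120*r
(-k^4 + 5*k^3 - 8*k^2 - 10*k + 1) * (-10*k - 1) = 10*k^5 - 49*k^4 + 75*k^3 + 108*k^2 - 1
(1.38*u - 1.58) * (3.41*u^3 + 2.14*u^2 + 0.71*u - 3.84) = 4.7058*u^4 - 2.4346*u^3 - 2.4014*u^2 - 6.421*u + 6.0672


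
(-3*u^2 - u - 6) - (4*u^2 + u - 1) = -7*u^2 - 2*u - 5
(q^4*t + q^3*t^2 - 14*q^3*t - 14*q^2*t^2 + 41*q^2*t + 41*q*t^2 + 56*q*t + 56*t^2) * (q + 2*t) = q^5*t + 3*q^4*t^2 - 14*q^4*t + 2*q^3*t^3 - 42*q^3*t^2 + 41*q^3*t - 28*q^2*t^3 + 123*q^2*t^2 + 56*q^2*t + 82*q*t^3 + 168*q*t^2 + 112*t^3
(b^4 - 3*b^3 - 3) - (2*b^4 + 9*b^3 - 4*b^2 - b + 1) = -b^4 - 12*b^3 + 4*b^2 + b - 4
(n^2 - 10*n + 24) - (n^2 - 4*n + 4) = 20 - 6*n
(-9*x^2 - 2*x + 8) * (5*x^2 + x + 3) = -45*x^4 - 19*x^3 + 11*x^2 + 2*x + 24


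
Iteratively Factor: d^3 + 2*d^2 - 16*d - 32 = (d + 4)*(d^2 - 2*d - 8) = (d + 2)*(d + 4)*(d - 4)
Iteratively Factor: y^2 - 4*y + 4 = (y - 2)*(y - 2)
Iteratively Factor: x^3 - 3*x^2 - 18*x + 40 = (x + 4)*(x^2 - 7*x + 10) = (x - 5)*(x + 4)*(x - 2)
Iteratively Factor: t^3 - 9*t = (t - 3)*(t^2 + 3*t) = t*(t - 3)*(t + 3)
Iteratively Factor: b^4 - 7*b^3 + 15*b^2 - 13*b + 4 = (b - 1)*(b^3 - 6*b^2 + 9*b - 4) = (b - 1)^2*(b^2 - 5*b + 4) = (b - 4)*(b - 1)^2*(b - 1)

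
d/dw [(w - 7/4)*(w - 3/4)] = 2*w - 5/2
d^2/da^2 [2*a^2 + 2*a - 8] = 4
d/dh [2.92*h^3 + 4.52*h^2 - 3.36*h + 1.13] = 8.76*h^2 + 9.04*h - 3.36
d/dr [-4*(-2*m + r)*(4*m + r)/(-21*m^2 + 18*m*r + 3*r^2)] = 8*m*(-17*m^2 - m*r - 2*r^2)/(3*(49*m^4 - 84*m^3*r + 22*m^2*r^2 + 12*m*r^3 + r^4))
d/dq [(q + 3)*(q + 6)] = 2*q + 9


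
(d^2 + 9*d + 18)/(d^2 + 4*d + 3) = (d + 6)/(d + 1)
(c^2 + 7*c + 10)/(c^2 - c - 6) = (c + 5)/(c - 3)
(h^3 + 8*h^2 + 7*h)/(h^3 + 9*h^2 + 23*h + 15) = h*(h + 7)/(h^2 + 8*h + 15)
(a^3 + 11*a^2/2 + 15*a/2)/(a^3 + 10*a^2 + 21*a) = (a + 5/2)/(a + 7)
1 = 1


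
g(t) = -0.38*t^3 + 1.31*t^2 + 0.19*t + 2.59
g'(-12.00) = -195.41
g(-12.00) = 845.59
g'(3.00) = -2.21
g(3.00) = 4.69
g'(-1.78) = -8.09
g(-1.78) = 8.55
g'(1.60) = 1.46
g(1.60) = 4.69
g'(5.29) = -17.85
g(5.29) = -16.00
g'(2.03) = 0.81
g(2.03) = 5.20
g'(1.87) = 1.10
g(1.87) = 5.04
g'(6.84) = -35.22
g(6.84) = -56.43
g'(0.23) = 0.73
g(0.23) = 2.70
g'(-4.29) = -32.03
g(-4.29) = 55.89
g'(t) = -1.14*t^2 + 2.62*t + 0.19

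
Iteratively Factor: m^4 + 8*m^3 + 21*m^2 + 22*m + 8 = (m + 1)*(m^3 + 7*m^2 + 14*m + 8) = (m + 1)^2*(m^2 + 6*m + 8) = (m + 1)^2*(m + 4)*(m + 2)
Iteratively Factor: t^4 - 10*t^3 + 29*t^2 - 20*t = (t)*(t^3 - 10*t^2 + 29*t - 20) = t*(t - 5)*(t^2 - 5*t + 4) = t*(t - 5)*(t - 4)*(t - 1)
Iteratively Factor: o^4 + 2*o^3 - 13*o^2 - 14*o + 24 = (o + 4)*(o^3 - 2*o^2 - 5*o + 6) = (o - 3)*(o + 4)*(o^2 + o - 2) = (o - 3)*(o - 1)*(o + 4)*(o + 2)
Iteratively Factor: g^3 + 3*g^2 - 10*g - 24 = (g + 4)*(g^2 - g - 6) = (g + 2)*(g + 4)*(g - 3)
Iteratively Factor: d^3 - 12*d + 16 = (d + 4)*(d^2 - 4*d + 4) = (d - 2)*(d + 4)*(d - 2)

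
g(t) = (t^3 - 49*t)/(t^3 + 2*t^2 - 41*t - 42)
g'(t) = (3*t^2 - 49)/(t^3 + 2*t^2 - 41*t - 42) + (t^3 - 49*t)*(-3*t^2 - 4*t + 41)/(t^3 + 2*t^2 - 41*t - 42)^2 = 2*(t^2 - 6*t + 21)/(t^4 - 10*t^3 + 13*t^2 + 60*t + 36)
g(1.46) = 0.72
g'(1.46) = 0.23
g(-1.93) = 2.34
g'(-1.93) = 1.34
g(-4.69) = 1.39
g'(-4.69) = 0.09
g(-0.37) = -0.68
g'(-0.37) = 2.90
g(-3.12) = 1.63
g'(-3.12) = 0.26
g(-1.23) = 6.09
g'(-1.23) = 21.62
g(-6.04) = 1.30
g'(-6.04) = 0.05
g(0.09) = 0.10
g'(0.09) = 0.99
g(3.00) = 1.00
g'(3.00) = 0.17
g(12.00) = 0.77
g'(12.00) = 0.03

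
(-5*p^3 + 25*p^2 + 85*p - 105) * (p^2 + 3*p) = -5*p^5 + 10*p^4 + 160*p^3 + 150*p^2 - 315*p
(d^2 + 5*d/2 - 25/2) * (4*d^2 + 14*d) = 4*d^4 + 24*d^3 - 15*d^2 - 175*d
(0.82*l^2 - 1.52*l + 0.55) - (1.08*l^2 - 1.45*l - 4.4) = -0.26*l^2 - 0.0700000000000001*l + 4.95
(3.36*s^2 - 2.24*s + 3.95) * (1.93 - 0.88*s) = -2.9568*s^3 + 8.456*s^2 - 7.7992*s + 7.6235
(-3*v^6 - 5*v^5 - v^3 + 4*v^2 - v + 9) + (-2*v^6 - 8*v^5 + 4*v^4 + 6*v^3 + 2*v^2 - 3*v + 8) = -5*v^6 - 13*v^5 + 4*v^4 + 5*v^3 + 6*v^2 - 4*v + 17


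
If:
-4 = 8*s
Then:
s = -1/2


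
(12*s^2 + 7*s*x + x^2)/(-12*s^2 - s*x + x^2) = (4*s + x)/(-4*s + x)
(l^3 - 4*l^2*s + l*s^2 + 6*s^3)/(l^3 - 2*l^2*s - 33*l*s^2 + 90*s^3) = (-l^2 + l*s + 2*s^2)/(-l^2 - l*s + 30*s^2)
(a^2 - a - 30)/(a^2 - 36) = (a + 5)/(a + 6)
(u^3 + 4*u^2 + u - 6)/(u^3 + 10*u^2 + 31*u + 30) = (u - 1)/(u + 5)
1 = 1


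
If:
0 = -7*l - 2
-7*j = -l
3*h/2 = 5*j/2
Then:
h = -10/147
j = -2/49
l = -2/7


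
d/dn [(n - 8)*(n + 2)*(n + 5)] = 3*n^2 - 2*n - 46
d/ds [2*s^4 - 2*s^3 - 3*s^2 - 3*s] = 8*s^3 - 6*s^2 - 6*s - 3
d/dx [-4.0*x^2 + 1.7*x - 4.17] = 1.7 - 8.0*x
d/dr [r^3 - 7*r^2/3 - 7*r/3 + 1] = 3*r^2 - 14*r/3 - 7/3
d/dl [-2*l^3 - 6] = -6*l^2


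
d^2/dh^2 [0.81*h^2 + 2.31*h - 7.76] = 1.62000000000000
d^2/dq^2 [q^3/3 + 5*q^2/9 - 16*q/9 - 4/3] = 2*q + 10/9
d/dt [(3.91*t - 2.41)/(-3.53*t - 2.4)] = (-63.156289*t - 42.93912)/(3.53*t + 2.4)^3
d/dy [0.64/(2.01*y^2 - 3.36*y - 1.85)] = (2.1504 - 2.5728*y)/(-2.01*y^2 + 3.36*y + 1.85)^2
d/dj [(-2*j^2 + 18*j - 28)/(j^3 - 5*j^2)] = 2*(j^3 - 18*j^2 + 87*j - 140)/(j^3*(j^2 - 10*j + 25))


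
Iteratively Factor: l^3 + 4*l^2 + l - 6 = (l + 2)*(l^2 + 2*l - 3) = (l - 1)*(l + 2)*(l + 3)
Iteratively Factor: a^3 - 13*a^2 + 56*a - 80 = (a - 5)*(a^2 - 8*a + 16) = (a - 5)*(a - 4)*(a - 4)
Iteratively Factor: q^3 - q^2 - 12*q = (q - 4)*(q^2 + 3*q) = (q - 4)*(q + 3)*(q)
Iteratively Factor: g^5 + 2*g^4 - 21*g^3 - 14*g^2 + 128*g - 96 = (g - 1)*(g^4 + 3*g^3 - 18*g^2 - 32*g + 96) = (g - 1)*(g + 4)*(g^3 - g^2 - 14*g + 24) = (g - 1)*(g + 4)^2*(g^2 - 5*g + 6) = (g - 3)*(g - 1)*(g + 4)^2*(g - 2)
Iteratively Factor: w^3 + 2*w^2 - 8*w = (w - 2)*(w^2 + 4*w) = (w - 2)*(w + 4)*(w)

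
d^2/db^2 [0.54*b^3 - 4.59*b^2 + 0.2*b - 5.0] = 3.24*b - 9.18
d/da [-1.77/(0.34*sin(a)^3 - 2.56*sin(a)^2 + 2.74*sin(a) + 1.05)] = (1.8054*sin(a)^2 - 9.0624*sin(a) + 4.8498)*cos(a)/(0.34*sin(a)^3 - 2.56*sin(a)^2 + 2.74*sin(a) + 1.05)^2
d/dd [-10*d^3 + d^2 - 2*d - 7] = -30*d^2 + 2*d - 2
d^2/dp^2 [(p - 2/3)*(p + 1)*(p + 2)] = 6*p + 14/3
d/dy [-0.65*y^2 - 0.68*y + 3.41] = -1.3*y - 0.68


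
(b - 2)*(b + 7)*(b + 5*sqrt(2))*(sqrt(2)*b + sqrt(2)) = sqrt(2)*b^4 + 6*sqrt(2)*b^3 + 10*b^3 - 9*sqrt(2)*b^2 + 60*b^2 - 90*b - 14*sqrt(2)*b - 140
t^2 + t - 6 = (t - 2)*(t + 3)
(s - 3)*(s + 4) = s^2 + s - 12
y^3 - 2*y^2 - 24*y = y*(y - 6)*(y + 4)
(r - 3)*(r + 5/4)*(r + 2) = r^3 + r^2/4 - 29*r/4 - 15/2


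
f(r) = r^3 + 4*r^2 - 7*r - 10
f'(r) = 3*r^2 + 8*r - 7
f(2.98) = 31.13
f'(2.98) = 43.48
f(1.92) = -1.62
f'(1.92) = 19.42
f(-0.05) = -9.64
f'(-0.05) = -7.39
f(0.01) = -10.07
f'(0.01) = -6.92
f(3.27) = 44.85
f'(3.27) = 51.24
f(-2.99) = 19.96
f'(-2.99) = -4.10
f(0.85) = -12.45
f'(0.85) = 1.97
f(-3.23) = 20.64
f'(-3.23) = -1.54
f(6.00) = 308.00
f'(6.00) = 149.00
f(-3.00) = 20.00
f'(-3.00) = -4.00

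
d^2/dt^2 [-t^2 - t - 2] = -2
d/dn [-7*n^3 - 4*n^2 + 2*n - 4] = -21*n^2 - 8*n + 2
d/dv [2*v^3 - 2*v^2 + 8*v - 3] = 6*v^2 - 4*v + 8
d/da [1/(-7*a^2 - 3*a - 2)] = (14*a + 3)/(7*a^2 + 3*a + 2)^2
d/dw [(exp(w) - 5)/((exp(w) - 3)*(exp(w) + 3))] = (-exp(2*w) + 10*exp(w) - 9)*exp(w)/(exp(4*w) - 18*exp(2*w) + 81)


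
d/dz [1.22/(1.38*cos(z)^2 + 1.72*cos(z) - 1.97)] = (3.3672*cos(z) + 2.0984)*sin(z)/(1.38*cos(z)^2 + 1.72*cos(z) - 1.97)^2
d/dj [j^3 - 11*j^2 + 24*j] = 3*j^2 - 22*j + 24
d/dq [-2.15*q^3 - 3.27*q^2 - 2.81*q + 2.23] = -6.45*q^2 - 6.54*q - 2.81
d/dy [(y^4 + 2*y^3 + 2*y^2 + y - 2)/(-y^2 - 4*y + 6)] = (-2*y^5 - 14*y^4 + 8*y^3 + 29*y^2 + 20*y - 2)/(y^4 + 8*y^3 + 4*y^2 - 48*y + 36)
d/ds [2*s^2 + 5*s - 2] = 4*s + 5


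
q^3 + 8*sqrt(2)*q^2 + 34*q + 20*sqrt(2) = (q + sqrt(2))*(q + 2*sqrt(2))*(q + 5*sqrt(2))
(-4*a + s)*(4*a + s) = -16*a^2 + s^2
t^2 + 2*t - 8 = (t - 2)*(t + 4)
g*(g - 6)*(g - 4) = g^3 - 10*g^2 + 24*g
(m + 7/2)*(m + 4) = m^2 + 15*m/2 + 14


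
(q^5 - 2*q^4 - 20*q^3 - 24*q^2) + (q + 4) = q^5 - 2*q^4 - 20*q^3 - 24*q^2 + q + 4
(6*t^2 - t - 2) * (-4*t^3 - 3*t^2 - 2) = -24*t^5 - 14*t^4 + 11*t^3 - 6*t^2 + 2*t + 4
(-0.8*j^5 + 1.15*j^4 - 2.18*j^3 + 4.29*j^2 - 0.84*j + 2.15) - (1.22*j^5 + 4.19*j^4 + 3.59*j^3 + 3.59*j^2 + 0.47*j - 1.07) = -2.02*j^5 - 3.04*j^4 - 5.77*j^3 + 0.7*j^2 - 1.31*j + 3.22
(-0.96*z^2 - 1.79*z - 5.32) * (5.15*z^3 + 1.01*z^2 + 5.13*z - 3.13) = -4.944*z^5 - 10.1881*z^4 - 34.1307*z^3 - 11.5511*z^2 - 21.6889*z + 16.6516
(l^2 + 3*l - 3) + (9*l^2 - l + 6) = 10*l^2 + 2*l + 3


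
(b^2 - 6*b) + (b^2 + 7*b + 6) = 2*b^2 + b + 6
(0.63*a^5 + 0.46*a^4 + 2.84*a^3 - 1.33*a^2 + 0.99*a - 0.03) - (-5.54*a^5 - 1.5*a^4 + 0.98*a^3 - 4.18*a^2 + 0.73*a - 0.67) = 6.17*a^5 + 1.96*a^4 + 1.86*a^3 + 2.85*a^2 + 0.26*a + 0.64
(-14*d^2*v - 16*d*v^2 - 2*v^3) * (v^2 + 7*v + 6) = -14*d^2*v^3 - 98*d^2*v^2 - 84*d^2*v - 16*d*v^4 - 112*d*v^3 - 96*d*v^2 - 2*v^5 - 14*v^4 - 12*v^3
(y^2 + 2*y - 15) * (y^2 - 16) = y^4 + 2*y^3 - 31*y^2 - 32*y + 240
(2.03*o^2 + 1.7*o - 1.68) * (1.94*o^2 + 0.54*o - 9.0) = 3.9382*o^4 + 4.3942*o^3 - 20.6112*o^2 - 16.2072*o + 15.12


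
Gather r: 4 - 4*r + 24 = 28 - 4*r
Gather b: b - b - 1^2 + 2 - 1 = 0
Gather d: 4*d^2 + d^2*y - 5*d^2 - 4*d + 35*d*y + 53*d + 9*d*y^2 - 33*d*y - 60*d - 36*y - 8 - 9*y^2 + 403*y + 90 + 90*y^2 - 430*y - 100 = d^2*(y - 1) + d*(9*y^2 + 2*y - 11) + 81*y^2 - 63*y - 18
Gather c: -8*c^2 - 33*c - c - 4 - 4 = -8*c^2 - 34*c - 8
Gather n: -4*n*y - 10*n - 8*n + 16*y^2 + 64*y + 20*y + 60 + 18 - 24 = n*(-4*y - 18) + 16*y^2 + 84*y + 54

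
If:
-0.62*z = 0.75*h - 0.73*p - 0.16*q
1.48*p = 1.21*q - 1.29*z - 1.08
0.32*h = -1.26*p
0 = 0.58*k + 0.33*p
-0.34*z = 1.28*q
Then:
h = 0.41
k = 0.06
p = -0.10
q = 0.15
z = -0.58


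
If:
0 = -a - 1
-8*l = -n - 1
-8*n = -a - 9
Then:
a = -1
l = 1/4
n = 1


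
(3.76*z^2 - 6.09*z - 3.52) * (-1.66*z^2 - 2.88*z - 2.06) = -6.2416*z^4 - 0.7194*z^3 + 15.6368*z^2 + 22.683*z + 7.2512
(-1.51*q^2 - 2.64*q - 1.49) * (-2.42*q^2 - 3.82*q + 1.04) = 3.6542*q^4 + 12.157*q^3 + 12.1202*q^2 + 2.9462*q - 1.5496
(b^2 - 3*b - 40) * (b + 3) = b^3 - 49*b - 120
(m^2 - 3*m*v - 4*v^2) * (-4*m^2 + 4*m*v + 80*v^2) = -4*m^4 + 16*m^3*v + 84*m^2*v^2 - 256*m*v^3 - 320*v^4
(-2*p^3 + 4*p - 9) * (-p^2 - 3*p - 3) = 2*p^5 + 6*p^4 + 2*p^3 - 3*p^2 + 15*p + 27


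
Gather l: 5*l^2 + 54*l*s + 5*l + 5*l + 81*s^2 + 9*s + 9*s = 5*l^2 + l*(54*s + 10) + 81*s^2 + 18*s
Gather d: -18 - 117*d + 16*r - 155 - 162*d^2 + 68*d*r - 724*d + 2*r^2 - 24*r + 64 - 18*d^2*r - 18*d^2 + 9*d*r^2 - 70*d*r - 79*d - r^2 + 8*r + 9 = d^2*(-18*r - 180) + d*(9*r^2 - 2*r - 920) + r^2 - 100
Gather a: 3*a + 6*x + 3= 3*a + 6*x + 3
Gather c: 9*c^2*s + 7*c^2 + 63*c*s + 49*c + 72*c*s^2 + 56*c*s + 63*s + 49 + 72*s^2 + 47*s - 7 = c^2*(9*s + 7) + c*(72*s^2 + 119*s + 49) + 72*s^2 + 110*s + 42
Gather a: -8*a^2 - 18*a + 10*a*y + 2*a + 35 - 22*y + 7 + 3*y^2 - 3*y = -8*a^2 + a*(10*y - 16) + 3*y^2 - 25*y + 42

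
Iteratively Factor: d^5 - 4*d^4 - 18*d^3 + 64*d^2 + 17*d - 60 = (d - 1)*(d^4 - 3*d^3 - 21*d^2 + 43*d + 60) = (d - 1)*(d + 4)*(d^3 - 7*d^2 + 7*d + 15) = (d - 3)*(d - 1)*(d + 4)*(d^2 - 4*d - 5) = (d - 3)*(d - 1)*(d + 1)*(d + 4)*(d - 5)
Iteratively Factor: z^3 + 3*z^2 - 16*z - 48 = (z + 4)*(z^2 - z - 12) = (z - 4)*(z + 4)*(z + 3)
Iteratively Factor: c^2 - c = (c)*(c - 1)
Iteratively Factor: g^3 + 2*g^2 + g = (g)*(g^2 + 2*g + 1) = g*(g + 1)*(g + 1)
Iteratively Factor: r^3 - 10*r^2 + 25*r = (r)*(r^2 - 10*r + 25) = r*(r - 5)*(r - 5)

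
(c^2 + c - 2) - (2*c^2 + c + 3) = -c^2 - 5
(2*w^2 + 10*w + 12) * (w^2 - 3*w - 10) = 2*w^4 + 4*w^3 - 38*w^2 - 136*w - 120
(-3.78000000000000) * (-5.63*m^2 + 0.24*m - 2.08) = 21.2814*m^2 - 0.9072*m + 7.8624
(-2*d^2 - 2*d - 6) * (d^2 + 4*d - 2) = -2*d^4 - 10*d^3 - 10*d^2 - 20*d + 12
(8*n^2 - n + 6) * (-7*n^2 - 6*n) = -56*n^4 - 41*n^3 - 36*n^2 - 36*n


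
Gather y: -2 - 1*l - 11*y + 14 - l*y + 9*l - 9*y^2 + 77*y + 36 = 8*l - 9*y^2 + y*(66 - l) + 48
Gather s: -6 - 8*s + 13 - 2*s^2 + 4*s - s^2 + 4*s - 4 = 3 - 3*s^2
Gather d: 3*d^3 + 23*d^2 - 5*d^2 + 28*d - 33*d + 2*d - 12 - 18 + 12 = 3*d^3 + 18*d^2 - 3*d - 18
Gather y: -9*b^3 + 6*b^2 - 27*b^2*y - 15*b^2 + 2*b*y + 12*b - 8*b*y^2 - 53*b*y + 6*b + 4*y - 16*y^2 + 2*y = -9*b^3 - 9*b^2 + 18*b + y^2*(-8*b - 16) + y*(-27*b^2 - 51*b + 6)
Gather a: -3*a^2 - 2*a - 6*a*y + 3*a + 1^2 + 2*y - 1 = -3*a^2 + a*(1 - 6*y) + 2*y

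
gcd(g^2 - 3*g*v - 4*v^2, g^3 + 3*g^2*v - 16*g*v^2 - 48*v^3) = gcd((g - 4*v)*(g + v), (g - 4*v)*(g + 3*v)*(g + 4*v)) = -g + 4*v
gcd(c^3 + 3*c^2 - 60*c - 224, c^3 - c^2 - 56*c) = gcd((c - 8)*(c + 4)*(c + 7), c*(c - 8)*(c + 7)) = c^2 - c - 56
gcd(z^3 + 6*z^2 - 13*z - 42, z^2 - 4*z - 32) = 1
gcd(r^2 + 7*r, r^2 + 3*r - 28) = r + 7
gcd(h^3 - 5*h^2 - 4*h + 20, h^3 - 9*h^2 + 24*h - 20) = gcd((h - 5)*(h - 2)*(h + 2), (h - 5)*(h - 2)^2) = h^2 - 7*h + 10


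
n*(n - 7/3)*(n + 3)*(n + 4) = n^4 + 14*n^3/3 - 13*n^2/3 - 28*n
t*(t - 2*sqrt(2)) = t^2 - 2*sqrt(2)*t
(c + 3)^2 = c^2 + 6*c + 9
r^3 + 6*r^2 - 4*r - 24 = (r - 2)*(r + 2)*(r + 6)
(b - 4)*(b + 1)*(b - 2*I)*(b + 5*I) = b^4 - 3*b^3 + 3*I*b^3 + 6*b^2 - 9*I*b^2 - 30*b - 12*I*b - 40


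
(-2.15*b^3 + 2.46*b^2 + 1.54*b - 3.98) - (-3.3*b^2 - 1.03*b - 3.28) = -2.15*b^3 + 5.76*b^2 + 2.57*b - 0.7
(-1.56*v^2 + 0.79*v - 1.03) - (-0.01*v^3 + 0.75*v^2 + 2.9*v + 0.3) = 0.01*v^3 - 2.31*v^2 - 2.11*v - 1.33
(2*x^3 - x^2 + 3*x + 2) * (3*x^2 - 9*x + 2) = 6*x^5 - 21*x^4 + 22*x^3 - 23*x^2 - 12*x + 4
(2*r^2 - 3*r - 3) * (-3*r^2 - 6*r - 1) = -6*r^4 - 3*r^3 + 25*r^2 + 21*r + 3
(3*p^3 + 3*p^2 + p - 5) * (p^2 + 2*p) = 3*p^5 + 9*p^4 + 7*p^3 - 3*p^2 - 10*p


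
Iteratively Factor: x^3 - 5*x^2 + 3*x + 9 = (x + 1)*(x^2 - 6*x + 9) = (x - 3)*(x + 1)*(x - 3)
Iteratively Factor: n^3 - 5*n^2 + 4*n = (n)*(n^2 - 5*n + 4) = n*(n - 1)*(n - 4)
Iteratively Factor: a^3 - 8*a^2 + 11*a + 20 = (a - 4)*(a^2 - 4*a - 5) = (a - 5)*(a - 4)*(a + 1)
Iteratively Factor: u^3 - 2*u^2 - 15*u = (u + 3)*(u^2 - 5*u) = u*(u + 3)*(u - 5)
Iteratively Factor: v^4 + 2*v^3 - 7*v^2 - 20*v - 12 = (v + 1)*(v^3 + v^2 - 8*v - 12) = (v - 3)*(v + 1)*(v^2 + 4*v + 4) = (v - 3)*(v + 1)*(v + 2)*(v + 2)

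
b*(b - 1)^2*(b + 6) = b^4 + 4*b^3 - 11*b^2 + 6*b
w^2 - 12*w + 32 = (w - 8)*(w - 4)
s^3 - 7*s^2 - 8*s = s*(s - 8)*(s + 1)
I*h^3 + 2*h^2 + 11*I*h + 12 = (h - 4*I)*(h + 3*I)*(I*h + 1)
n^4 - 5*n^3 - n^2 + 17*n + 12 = (n - 4)*(n - 3)*(n + 1)^2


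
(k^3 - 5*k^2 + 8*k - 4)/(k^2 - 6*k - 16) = (-k^3 + 5*k^2 - 8*k + 4)/(-k^2 + 6*k + 16)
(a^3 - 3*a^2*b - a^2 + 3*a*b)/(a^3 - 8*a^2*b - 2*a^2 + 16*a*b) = (a^2 - 3*a*b - a + 3*b)/(a^2 - 8*a*b - 2*a + 16*b)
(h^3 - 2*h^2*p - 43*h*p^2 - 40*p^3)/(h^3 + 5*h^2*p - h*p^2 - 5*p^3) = (-h + 8*p)/(-h + p)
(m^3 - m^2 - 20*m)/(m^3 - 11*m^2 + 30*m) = (m + 4)/(m - 6)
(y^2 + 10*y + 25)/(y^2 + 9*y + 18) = (y^2 + 10*y + 25)/(y^2 + 9*y + 18)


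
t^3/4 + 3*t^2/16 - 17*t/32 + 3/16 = (t/4 + 1/2)*(t - 3/4)*(t - 1/2)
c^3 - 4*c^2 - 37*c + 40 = (c - 8)*(c - 1)*(c + 5)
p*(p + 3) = p^2 + 3*p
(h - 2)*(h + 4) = h^2 + 2*h - 8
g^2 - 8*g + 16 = (g - 4)^2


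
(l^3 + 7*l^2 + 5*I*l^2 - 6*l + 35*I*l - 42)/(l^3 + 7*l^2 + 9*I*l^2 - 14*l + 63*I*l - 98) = (l + 3*I)/(l + 7*I)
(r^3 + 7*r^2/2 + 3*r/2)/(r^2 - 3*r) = (2*r^2 + 7*r + 3)/(2*(r - 3))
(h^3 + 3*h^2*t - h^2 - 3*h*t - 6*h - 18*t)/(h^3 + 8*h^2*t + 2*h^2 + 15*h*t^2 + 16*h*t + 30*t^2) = (h - 3)/(h + 5*t)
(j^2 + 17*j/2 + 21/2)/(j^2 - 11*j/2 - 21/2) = (j + 7)/(j - 7)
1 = 1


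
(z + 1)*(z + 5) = z^2 + 6*z + 5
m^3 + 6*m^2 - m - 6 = (m - 1)*(m + 1)*(m + 6)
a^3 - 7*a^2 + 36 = (a - 6)*(a - 3)*(a + 2)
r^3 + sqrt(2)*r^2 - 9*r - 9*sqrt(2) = (r - 3)*(r + 3)*(r + sqrt(2))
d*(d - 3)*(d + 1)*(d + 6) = d^4 + 4*d^3 - 15*d^2 - 18*d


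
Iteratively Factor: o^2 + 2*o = (o)*(o + 2)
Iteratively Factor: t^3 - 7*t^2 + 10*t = (t - 2)*(t^2 - 5*t) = t*(t - 2)*(t - 5)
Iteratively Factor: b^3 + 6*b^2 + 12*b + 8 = (b + 2)*(b^2 + 4*b + 4) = (b + 2)^2*(b + 2)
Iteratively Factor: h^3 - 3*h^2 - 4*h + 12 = (h - 2)*(h^2 - h - 6) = (h - 2)*(h + 2)*(h - 3)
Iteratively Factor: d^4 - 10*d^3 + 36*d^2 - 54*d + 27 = (d - 3)*(d^3 - 7*d^2 + 15*d - 9) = (d - 3)*(d - 1)*(d^2 - 6*d + 9) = (d - 3)^2*(d - 1)*(d - 3)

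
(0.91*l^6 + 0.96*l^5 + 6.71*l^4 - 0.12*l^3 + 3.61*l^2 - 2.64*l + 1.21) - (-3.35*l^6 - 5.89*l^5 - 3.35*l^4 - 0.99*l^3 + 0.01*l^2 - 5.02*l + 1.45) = 4.26*l^6 + 6.85*l^5 + 10.06*l^4 + 0.87*l^3 + 3.6*l^2 + 2.38*l - 0.24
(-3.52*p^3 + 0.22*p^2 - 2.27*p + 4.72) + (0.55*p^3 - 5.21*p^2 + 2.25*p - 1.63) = -2.97*p^3 - 4.99*p^2 - 0.02*p + 3.09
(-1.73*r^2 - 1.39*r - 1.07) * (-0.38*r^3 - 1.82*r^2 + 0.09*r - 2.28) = 0.6574*r^5 + 3.6768*r^4 + 2.7807*r^3 + 5.7667*r^2 + 3.0729*r + 2.4396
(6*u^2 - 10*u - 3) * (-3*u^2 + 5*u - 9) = -18*u^4 + 60*u^3 - 95*u^2 + 75*u + 27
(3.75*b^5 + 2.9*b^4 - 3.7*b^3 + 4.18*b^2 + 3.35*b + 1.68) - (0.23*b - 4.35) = 3.75*b^5 + 2.9*b^4 - 3.7*b^3 + 4.18*b^2 + 3.12*b + 6.03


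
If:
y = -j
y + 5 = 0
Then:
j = 5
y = -5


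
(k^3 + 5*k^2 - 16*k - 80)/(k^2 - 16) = k + 5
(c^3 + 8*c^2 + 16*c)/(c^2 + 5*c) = (c^2 + 8*c + 16)/(c + 5)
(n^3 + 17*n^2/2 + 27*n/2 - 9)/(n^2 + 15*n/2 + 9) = (2*n^2 + 5*n - 3)/(2*n + 3)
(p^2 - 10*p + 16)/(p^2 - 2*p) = (p - 8)/p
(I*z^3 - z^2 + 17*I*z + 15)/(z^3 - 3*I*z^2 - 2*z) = (I*z^2 - 2*z + 15*I)/(z*(z - 2*I))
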